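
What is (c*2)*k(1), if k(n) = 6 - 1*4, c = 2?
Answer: 8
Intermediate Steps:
k(n) = 2 (k(n) = 6 - 4 = 2)
(c*2)*k(1) = (2*2)*2 = 4*2 = 8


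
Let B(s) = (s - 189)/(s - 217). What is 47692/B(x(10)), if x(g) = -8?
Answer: 10730700/197 ≈ 54471.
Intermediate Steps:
B(s) = (-189 + s)/(-217 + s)
47692/B(x(10)) = 47692/(((-189 - 8)/(-217 - 8))) = 47692/((-197/(-225))) = 47692/((-1/225*(-197))) = 47692/(197/225) = 47692*(225/197) = 10730700/197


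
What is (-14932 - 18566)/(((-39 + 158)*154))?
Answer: -16749/9163 ≈ -1.8279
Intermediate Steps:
(-14932 - 18566)/(((-39 + 158)*154)) = -33498/(119*154) = -33498/18326 = -33498*1/18326 = -16749/9163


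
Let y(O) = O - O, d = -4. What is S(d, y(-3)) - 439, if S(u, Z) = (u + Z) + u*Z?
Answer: -443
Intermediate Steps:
y(O) = 0
S(u, Z) = Z + u + Z*u (S(u, Z) = (Z + u) + Z*u = Z + u + Z*u)
S(d, y(-3)) - 439 = (0 - 4 + 0*(-4)) - 439 = (0 - 4 + 0) - 439 = -4 - 439 = -443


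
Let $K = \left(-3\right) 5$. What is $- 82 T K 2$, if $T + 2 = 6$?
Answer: $9840$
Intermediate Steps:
$T = 4$ ($T = -2 + 6 = 4$)
$K = -15$
$- 82 T K 2 = - 82 \cdot 4 \left(-15\right) 2 = - 82 \left(\left(-60\right) 2\right) = \left(-82\right) \left(-120\right) = 9840$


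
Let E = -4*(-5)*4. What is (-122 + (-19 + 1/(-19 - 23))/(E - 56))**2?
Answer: 15320250625/1016064 ≈ 15078.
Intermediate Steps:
E = 80 (E = 20*4 = 80)
(-122 + (-19 + 1/(-19 - 23))/(E - 56))**2 = (-122 + (-19 + 1/(-19 - 23))/(80 - 56))**2 = (-122 + (-19 + 1/(-42))/24)**2 = (-122 + (-19 - 1/42)*(1/24))**2 = (-122 - 799/42*1/24)**2 = (-122 - 799/1008)**2 = (-123775/1008)**2 = 15320250625/1016064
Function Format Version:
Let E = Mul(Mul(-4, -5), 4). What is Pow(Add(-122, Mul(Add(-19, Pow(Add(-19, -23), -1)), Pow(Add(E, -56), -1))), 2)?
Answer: Rational(15320250625, 1016064) ≈ 15078.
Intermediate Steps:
E = 80 (E = Mul(20, 4) = 80)
Pow(Add(-122, Mul(Add(-19, Pow(Add(-19, -23), -1)), Pow(Add(E, -56), -1))), 2) = Pow(Add(-122, Mul(Add(-19, Pow(Add(-19, -23), -1)), Pow(Add(80, -56), -1))), 2) = Pow(Add(-122, Mul(Add(-19, Pow(-42, -1)), Pow(24, -1))), 2) = Pow(Add(-122, Mul(Add(-19, Rational(-1, 42)), Rational(1, 24))), 2) = Pow(Add(-122, Mul(Rational(-799, 42), Rational(1, 24))), 2) = Pow(Add(-122, Rational(-799, 1008)), 2) = Pow(Rational(-123775, 1008), 2) = Rational(15320250625, 1016064)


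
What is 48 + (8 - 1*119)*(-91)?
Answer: 10149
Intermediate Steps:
48 + (8 - 1*119)*(-91) = 48 + (8 - 119)*(-91) = 48 - 111*(-91) = 48 + 10101 = 10149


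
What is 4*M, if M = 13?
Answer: 52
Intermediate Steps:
4*M = 4*13 = 52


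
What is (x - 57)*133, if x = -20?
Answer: -10241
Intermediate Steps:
(x - 57)*133 = (-20 - 57)*133 = -77*133 = -10241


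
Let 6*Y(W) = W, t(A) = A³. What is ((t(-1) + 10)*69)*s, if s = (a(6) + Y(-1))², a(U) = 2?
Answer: 8349/4 ≈ 2087.3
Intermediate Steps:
Y(W) = W/6
s = 121/36 (s = (2 + (⅙)*(-1))² = (2 - ⅙)² = (11/6)² = 121/36 ≈ 3.3611)
((t(-1) + 10)*69)*s = (((-1)³ + 10)*69)*(121/36) = ((-1 + 10)*69)*(121/36) = (9*69)*(121/36) = 621*(121/36) = 8349/4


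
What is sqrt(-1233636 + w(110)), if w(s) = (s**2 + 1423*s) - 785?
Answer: I*sqrt(1065791) ≈ 1032.4*I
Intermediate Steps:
w(s) = -785 + s**2 + 1423*s
sqrt(-1233636 + w(110)) = sqrt(-1233636 + (-785 + 110**2 + 1423*110)) = sqrt(-1233636 + (-785 + 12100 + 156530)) = sqrt(-1233636 + 167845) = sqrt(-1065791) = I*sqrt(1065791)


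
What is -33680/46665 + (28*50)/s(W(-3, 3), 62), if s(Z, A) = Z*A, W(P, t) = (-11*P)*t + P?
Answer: -1126103/2314584 ≈ -0.48653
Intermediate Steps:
W(P, t) = P - 11*P*t (W(P, t) = -11*P*t + P = P - 11*P*t)
s(Z, A) = A*Z
-33680/46665 + (28*50)/s(W(-3, 3), 62) = -33680/46665 + (28*50)/((62*(-3*(1 - 11*3)))) = -33680*1/46665 + 1400/((62*(-3*(1 - 33)))) = -6736/9333 + 1400/((62*(-3*(-32)))) = -6736/9333 + 1400/((62*96)) = -6736/9333 + 1400/5952 = -6736/9333 + 1400*(1/5952) = -6736/9333 + 175/744 = -1126103/2314584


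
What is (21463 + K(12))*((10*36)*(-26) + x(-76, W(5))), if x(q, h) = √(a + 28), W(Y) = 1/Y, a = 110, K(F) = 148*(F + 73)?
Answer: -318642480 + 34043*√138 ≈ -3.1824e+8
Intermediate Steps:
K(F) = 10804 + 148*F (K(F) = 148*(73 + F) = 10804 + 148*F)
x(q, h) = √138 (x(q, h) = √(110 + 28) = √138)
(21463 + K(12))*((10*36)*(-26) + x(-76, W(5))) = (21463 + (10804 + 148*12))*((10*36)*(-26) + √138) = (21463 + (10804 + 1776))*(360*(-26) + √138) = (21463 + 12580)*(-9360 + √138) = 34043*(-9360 + √138) = -318642480 + 34043*√138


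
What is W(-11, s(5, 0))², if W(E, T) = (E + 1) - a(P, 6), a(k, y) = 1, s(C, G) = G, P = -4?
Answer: 121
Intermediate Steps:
W(E, T) = E (W(E, T) = (E + 1) - 1*1 = (1 + E) - 1 = E)
W(-11, s(5, 0))² = (-11)² = 121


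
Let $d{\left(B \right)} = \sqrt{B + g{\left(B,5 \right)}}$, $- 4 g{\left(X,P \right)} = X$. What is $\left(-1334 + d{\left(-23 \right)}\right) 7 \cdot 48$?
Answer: $-448224 + 168 i \sqrt{69} \approx -4.4822 \cdot 10^{5} + 1395.5 i$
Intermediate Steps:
$g{\left(X,P \right)} = - \frac{X}{4}$
$d{\left(B \right)} = \frac{\sqrt{3} \sqrt{B}}{2}$ ($d{\left(B \right)} = \sqrt{B - \frac{B}{4}} = \sqrt{\frac{3 B}{4}} = \frac{\sqrt{3} \sqrt{B}}{2}$)
$\left(-1334 + d{\left(-23 \right)}\right) 7 \cdot 48 = \left(-1334 + \frac{\sqrt{3} \sqrt{-23}}{2}\right) 7 \cdot 48 = \left(-1334 + \frac{\sqrt{3} i \sqrt{23}}{2}\right) 336 = \left(-1334 + \frac{i \sqrt{69}}{2}\right) 336 = -448224 + 168 i \sqrt{69}$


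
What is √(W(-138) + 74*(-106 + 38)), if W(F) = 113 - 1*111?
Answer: I*√5030 ≈ 70.922*I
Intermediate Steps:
W(F) = 2 (W(F) = 113 - 111 = 2)
√(W(-138) + 74*(-106 + 38)) = √(2 + 74*(-106 + 38)) = √(2 + 74*(-68)) = √(2 - 5032) = √(-5030) = I*√5030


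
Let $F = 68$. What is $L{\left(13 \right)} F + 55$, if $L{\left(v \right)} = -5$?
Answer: $-285$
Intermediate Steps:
$L{\left(13 \right)} F + 55 = \left(-5\right) 68 + 55 = -340 + 55 = -285$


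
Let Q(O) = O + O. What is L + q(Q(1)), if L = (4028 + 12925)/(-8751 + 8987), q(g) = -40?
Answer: 7513/236 ≈ 31.835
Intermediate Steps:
Q(O) = 2*O
L = 16953/236 ≈ 71.835
L + q(Q(1)) = 16953/236 - 40 = 7513/236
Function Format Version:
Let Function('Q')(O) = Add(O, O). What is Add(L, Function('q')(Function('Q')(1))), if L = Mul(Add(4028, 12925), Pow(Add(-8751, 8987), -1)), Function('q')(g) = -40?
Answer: Rational(7513, 236) ≈ 31.835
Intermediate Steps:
Function('Q')(O) = Mul(2, O)
L = Rational(16953, 236) (L = Mul(16953, Pow(236, -1)) = Mul(16953, Rational(1, 236)) = Rational(16953, 236) ≈ 71.835)
Add(L, Function('q')(Function('Q')(1))) = Add(Rational(16953, 236), -40) = Rational(7513, 236)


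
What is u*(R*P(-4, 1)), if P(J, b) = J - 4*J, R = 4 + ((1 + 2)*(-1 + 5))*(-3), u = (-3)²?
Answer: -3456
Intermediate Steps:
u = 9
R = -32 (R = 4 + (3*4)*(-3) = 4 + 12*(-3) = 4 - 36 = -32)
P(J, b) = -3*J
u*(R*P(-4, 1)) = 9*(-(-96)*(-4)) = 9*(-32*12) = 9*(-384) = -3456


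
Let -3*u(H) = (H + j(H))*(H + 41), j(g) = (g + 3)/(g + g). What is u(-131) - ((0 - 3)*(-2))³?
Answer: -541206/131 ≈ -4131.3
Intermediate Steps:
j(g) = (3 + g)/(2*g) (j(g) = (3 + g)/((2*g)) = (3 + g)*(1/(2*g)) = (3 + g)/(2*g))
u(H) = -(41 + H)*(H + (3 + H)/(2*H))/3 (u(H) = -(H + (3 + H)/(2*H))*(H + 41)/3 = -(H + (3 + H)/(2*H))*(41 + H)/3 = -(41 + H)*(H + (3 + H)/(2*H))/3)
u(-131) - ((0 - 3)*(-2))³ = (⅙)*(-123 - 83*(-131)² - 44*(-131) - 2*(-131)³)/(-131) - ((0 - 3)*(-2))³ = (⅙)*(-1/131)*(-123 - 83*17161 + 5764 - 2*(-2248091)) - (-3*(-2))³ = (⅙)*(-1/131)*(-123 - 1424363 + 5764 + 4496182) - 1*6³ = (⅙)*(-1/131)*3077460 - 1*216 = -512910/131 - 216 = -541206/131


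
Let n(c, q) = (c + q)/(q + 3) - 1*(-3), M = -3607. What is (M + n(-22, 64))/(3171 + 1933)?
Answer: -120713/170984 ≈ -0.70599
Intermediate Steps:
n(c, q) = 3 + (c + q)/(3 + q) (n(c, q) = (c + q)/(3 + q) + 3 = 3 + (c + q)/(3 + q))
(M + n(-22, 64))/(3171 + 1933) = (-3607 + (9 - 22 + 4*64)/(3 + 64))/(3171 + 1933) = (-3607 + (9 - 22 + 256)/67)/5104 = (-3607 + (1/67)*243)*(1/5104) = (-3607 + 243/67)*(1/5104) = -241426/67*1/5104 = -120713/170984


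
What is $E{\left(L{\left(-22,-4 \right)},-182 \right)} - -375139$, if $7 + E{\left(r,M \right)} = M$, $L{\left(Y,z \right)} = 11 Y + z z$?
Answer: $374950$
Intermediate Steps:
$L{\left(Y,z \right)} = z^{2} + 11 Y$ ($L{\left(Y,z \right)} = 11 Y + z^{2} = z^{2} + 11 Y$)
$E{\left(r,M \right)} = -7 + M$
$E{\left(L{\left(-22,-4 \right)},-182 \right)} - -375139 = \left(-7 - 182\right) - -375139 = -189 + 375139 = 374950$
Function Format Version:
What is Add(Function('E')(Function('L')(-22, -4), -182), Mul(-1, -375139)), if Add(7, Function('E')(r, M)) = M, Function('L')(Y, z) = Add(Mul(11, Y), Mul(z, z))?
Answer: 374950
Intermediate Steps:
Function('L')(Y, z) = Add(Pow(z, 2), Mul(11, Y)) (Function('L')(Y, z) = Add(Mul(11, Y), Pow(z, 2)) = Add(Pow(z, 2), Mul(11, Y)))
Function('E')(r, M) = Add(-7, M)
Add(Function('E')(Function('L')(-22, -4), -182), Mul(-1, -375139)) = Add(Add(-7, -182), Mul(-1, -375139)) = Add(-189, 375139) = 374950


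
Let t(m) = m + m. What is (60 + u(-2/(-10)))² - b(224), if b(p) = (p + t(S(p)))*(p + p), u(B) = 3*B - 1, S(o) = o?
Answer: -7437596/25 ≈ -2.9750e+5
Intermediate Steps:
t(m) = 2*m
u(B) = -1 + 3*B
b(p) = 6*p² (b(p) = (p + 2*p)*(p + p) = (3*p)*(2*p) = 6*p²)
(60 + u(-2/(-10)))² - b(224) = (60 + (-1 + 3*(-2/(-10))))² - 6*224² = (60 + (-1 + 3*(-2*(-⅒))))² - 6*50176 = (60 + (-1 + 3*(⅕)))² - 1*301056 = (60 + (-1 + ⅗))² - 301056 = (60 - ⅖)² - 301056 = (298/5)² - 301056 = 88804/25 - 301056 = -7437596/25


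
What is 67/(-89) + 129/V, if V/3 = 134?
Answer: -5151/11926 ≈ -0.43191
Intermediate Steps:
V = 402 (V = 3*134 = 402)
67/(-89) + 129/V = 67/(-89) + 129/402 = 67*(-1/89) + 129*(1/402) = -67/89 + 43/134 = -5151/11926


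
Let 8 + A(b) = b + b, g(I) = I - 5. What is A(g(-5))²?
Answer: 784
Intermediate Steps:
g(I) = -5 + I
A(b) = -8 + 2*b (A(b) = -8 + (b + b) = -8 + 2*b)
A(g(-5))² = (-8 + 2*(-5 - 5))² = (-8 + 2*(-10))² = (-8 - 20)² = (-28)² = 784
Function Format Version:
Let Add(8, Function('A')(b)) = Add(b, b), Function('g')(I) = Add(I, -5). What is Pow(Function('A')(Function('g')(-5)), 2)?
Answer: 784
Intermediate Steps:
Function('g')(I) = Add(-5, I)
Function('A')(b) = Add(-8, Mul(2, b)) (Function('A')(b) = Add(-8, Add(b, b)) = Add(-8, Mul(2, b)))
Pow(Function('A')(Function('g')(-5)), 2) = Pow(Add(-8, Mul(2, Add(-5, -5))), 2) = Pow(Add(-8, Mul(2, -10)), 2) = Pow(Add(-8, -20), 2) = Pow(-28, 2) = 784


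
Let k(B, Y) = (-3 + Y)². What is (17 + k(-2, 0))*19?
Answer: 494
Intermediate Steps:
(17 + k(-2, 0))*19 = (17 + (-3 + 0)²)*19 = (17 + (-3)²)*19 = (17 + 9)*19 = 26*19 = 494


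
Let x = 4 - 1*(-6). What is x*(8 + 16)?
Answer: 240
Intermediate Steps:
x = 10 (x = 4 + 6 = 10)
x*(8 + 16) = 10*(8 + 16) = 10*24 = 240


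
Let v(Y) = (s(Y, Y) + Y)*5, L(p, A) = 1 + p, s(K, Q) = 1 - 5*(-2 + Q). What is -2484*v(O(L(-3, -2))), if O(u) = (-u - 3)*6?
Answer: -434700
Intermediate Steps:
s(K, Q) = 11 - 5*Q (s(K, Q) = 1 + (10 - 5*Q) = 11 - 5*Q)
O(u) = -18 - 6*u (O(u) = (-3 - u)*6 = -18 - 6*u)
v(Y) = 55 - 20*Y (v(Y) = ((11 - 5*Y) + Y)*5 = (11 - 4*Y)*5 = 55 - 20*Y)
-2484*v(O(L(-3, -2))) = -2484*(55 - 20*(-18 - 6*(1 - 3))) = -2484*(55 - 20*(-18 - 6*(-2))) = -2484*(55 - 20*(-18 + 12)) = -2484*(55 - 20*(-6)) = -2484*(55 + 120) = -2484*175 = -434700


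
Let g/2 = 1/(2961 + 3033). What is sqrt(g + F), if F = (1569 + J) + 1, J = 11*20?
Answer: sqrt(198491347)/333 ≈ 42.308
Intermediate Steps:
J = 220
g = 1/2997 (g = 2/(2961 + 3033) = 2/5994 = 2*(1/5994) = 1/2997 ≈ 0.00033367)
F = 1790 (F = (1569 + 220) + 1 = 1789 + 1 = 1790)
sqrt(g + F) = sqrt(1/2997 + 1790) = sqrt(5364631/2997) = sqrt(198491347)/333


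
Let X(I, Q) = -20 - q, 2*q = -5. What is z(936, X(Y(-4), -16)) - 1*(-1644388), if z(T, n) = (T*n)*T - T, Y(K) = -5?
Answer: -13688228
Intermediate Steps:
q = -5/2 (q = (½)*(-5) = -5/2 ≈ -2.5000)
X(I, Q) = -35/2 (X(I, Q) = -20 - 1*(-5/2) = -20 + 5/2 = -35/2)
z(T, n) = -T + n*T² (z(T, n) = n*T² - T = -T + n*T²)
z(936, X(Y(-4), -16)) - 1*(-1644388) = 936*(-1 + 936*(-35/2)) - 1*(-1644388) = 936*(-1 - 16380) + 1644388 = 936*(-16381) + 1644388 = -15332616 + 1644388 = -13688228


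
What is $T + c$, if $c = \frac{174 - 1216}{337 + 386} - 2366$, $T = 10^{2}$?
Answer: $- \frac{1639360}{723} \approx -2267.4$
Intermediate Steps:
$T = 100$
$c = - \frac{1711660}{723}$ ($c = - \frac{1042}{723} - 2366 = - \frac{1711660}{723} \approx -2367.4$)
$T + c = 100 - \frac{1711660}{723} = - \frac{1639360}{723}$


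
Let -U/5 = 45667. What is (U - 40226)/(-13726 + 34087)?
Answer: -268561/20361 ≈ -13.190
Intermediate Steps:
U = -228335 (U = -5*45667 = -228335)
(U - 40226)/(-13726 + 34087) = (-228335 - 40226)/(-13726 + 34087) = -268561/20361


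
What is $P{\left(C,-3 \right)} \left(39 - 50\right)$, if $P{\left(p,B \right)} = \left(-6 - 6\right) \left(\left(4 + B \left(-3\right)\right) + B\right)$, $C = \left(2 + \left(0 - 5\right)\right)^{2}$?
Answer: $1320$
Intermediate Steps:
$C = 9$ ($C = \left(2 + \left(0 - 5\right)\right)^{2} = \left(2 - 5\right)^{2} = \left(-3\right)^{2} = 9$)
$P{\left(p,B \right)} = -48 + 24 B$ ($P{\left(p,B \right)} = - 12 \left(\left(4 - 3 B\right) + B\right) = - 12 \left(4 - 2 B\right) = -48 + 24 B$)
$P{\left(C,-3 \right)} \left(39 - 50\right) = \left(-48 + 24 \left(-3\right)\right) \left(39 - 50\right) = \left(-48 - 72\right) \left(-11\right) = \left(-120\right) \left(-11\right) = 1320$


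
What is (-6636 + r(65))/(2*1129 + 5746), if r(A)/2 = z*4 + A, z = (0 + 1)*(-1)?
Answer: -3257/4002 ≈ -0.81384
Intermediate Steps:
z = -1 (z = 1*(-1) = -1)
r(A) = -8 + 2*A (r(A) = 2*(-1*4 + A) = 2*(-4 + A) = -8 + 2*A)
(-6636 + r(65))/(2*1129 + 5746) = (-6636 + (-8 + 2*65))/(2*1129 + 5746) = (-6636 + (-8 + 130))/(2258 + 5746) = (-6636 + 122)/8004 = -6514*1/8004 = -3257/4002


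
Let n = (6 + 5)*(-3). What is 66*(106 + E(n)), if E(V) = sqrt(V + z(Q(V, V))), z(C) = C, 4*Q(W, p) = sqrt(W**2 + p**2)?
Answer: 6996 + 33*sqrt(-132 + 33*sqrt(2)) ≈ 6996.0 + 304.84*I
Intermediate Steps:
Q(W, p) = sqrt(W**2 + p**2)/4
n = -33 (n = 11*(-3) = -33)
E(V) = sqrt(V + sqrt(2)*sqrt(V**2)/4) (E(V) = sqrt(V + sqrt(V**2 + V**2)/4) = sqrt(V + sqrt(2*V**2)/4) = sqrt(V + (sqrt(2)*sqrt(V**2))/4) = sqrt(V + sqrt(2)*sqrt(V**2)/4))
66*(106 + E(n)) = 66*(106 + sqrt(4*(-33) + sqrt(2)*sqrt((-33)**2))/2) = 66*(106 + sqrt(-132 + sqrt(2)*sqrt(1089))/2) = 66*(106 + sqrt(-132 + sqrt(2)*33)/2) = 66*(106 + sqrt(-132 + 33*sqrt(2))/2) = 6996 + 33*sqrt(-132 + 33*sqrt(2))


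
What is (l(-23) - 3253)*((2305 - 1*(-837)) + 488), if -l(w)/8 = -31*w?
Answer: -32513910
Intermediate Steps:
l(w) = 248*w (l(w) = -(-248)*w = 248*w)
(l(-23) - 3253)*((2305 - 1*(-837)) + 488) = (248*(-23) - 3253)*((2305 - 1*(-837)) + 488) = (-5704 - 3253)*((2305 + 837) + 488) = -8957*(3142 + 488) = -8957*3630 = -32513910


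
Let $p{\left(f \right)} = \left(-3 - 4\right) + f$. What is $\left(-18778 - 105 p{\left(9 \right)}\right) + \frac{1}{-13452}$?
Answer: $- \frac{255426577}{13452} \approx -18988.0$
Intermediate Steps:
$p{\left(f \right)} = -7 + f$
$\left(-18778 - 105 p{\left(9 \right)}\right) + \frac{1}{-13452} = \left(-18778 - 105 \left(-7 + 9\right)\right) + \frac{1}{-13452} = \left(-18778 - 210\right) - \frac{1}{13452} = -18988 - \frac{1}{13452} = - \frac{255426577}{13452}$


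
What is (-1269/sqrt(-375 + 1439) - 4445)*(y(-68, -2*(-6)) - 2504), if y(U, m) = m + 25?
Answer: 10965815 + 3130623*sqrt(266)/532 ≈ 1.1062e+7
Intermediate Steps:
y(U, m) = 25 + m
(-1269/sqrt(-375 + 1439) - 4445)*(y(-68, -2*(-6)) - 2504) = (-1269/sqrt(-375 + 1439) - 4445)*((25 - 2*(-6)) - 2504) = (-1269*sqrt(266)/532 - 4445)*((25 + 12) - 2504) = (-1269*sqrt(266)/532 - 4445)*(37 - 2504) = (-1269*sqrt(266)/532 - 4445)*(-2467) = (-4445 - 1269*sqrt(266)/532)*(-2467) = 10965815 + 3130623*sqrt(266)/532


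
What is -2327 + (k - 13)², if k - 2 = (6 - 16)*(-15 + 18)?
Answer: -646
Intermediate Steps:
k = -28 (k = 2 + (6 - 16)*(-15 + 18) = 2 - 10*3 = 2 - 30 = -28)
-2327 + (k - 13)² = -2327 + (-28 - 13)² = -2327 + (-41)² = -2327 + 1681 = -646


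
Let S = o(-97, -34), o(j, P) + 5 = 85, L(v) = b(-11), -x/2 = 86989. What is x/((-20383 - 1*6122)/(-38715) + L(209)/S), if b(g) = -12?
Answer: -8980744360/27597 ≈ -3.2542e+5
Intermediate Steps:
x = -173978 (x = -2*86989 = -173978)
L(v) = -12
o(j, P) = 80 (o(j, P) = -5 + 85 = 80)
S = 80
x/((-20383 - 1*6122)/(-38715) + L(209)/S) = -173978/((-20383 - 1*6122)/(-38715) - 12/80) = -173978/((-20383 - 6122)*(-1/38715) - 12*1/80) = -173978/(-26505*(-1/38715) - 3/20) = -173978/(1767/2581 - 3/20) = -173978/27597/51620 = -173978*51620/27597 = -8980744360/27597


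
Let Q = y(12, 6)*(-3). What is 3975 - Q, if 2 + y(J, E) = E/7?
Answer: 27801/7 ≈ 3971.6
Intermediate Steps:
y(J, E) = -2 + E/7
Q = 24/7 (Q = (-2 + (⅐)*6)*(-3) = (-2 + 6/7)*(-3) = -8/7*(-3) = 24/7 ≈ 3.4286)
3975 - Q = 3975 - 1*24/7 = 3975 - 24/7 = 27801/7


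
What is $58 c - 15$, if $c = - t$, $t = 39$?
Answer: $-2277$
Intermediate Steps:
$c = -39$ ($c = \left(-1\right) 39 = -39$)
$58 c - 15 = 58 \left(-39\right) - 15 = -2262 - 15 = -2277$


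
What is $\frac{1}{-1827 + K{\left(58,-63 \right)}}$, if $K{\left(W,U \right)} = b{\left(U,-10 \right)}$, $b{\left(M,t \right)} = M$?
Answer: $- \frac{1}{1890} \approx -0.0005291$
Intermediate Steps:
$K{\left(W,U \right)} = U$
$\frac{1}{-1827 + K{\left(58,-63 \right)}} = \frac{1}{-1827 - 63} = \frac{1}{-1890} = - \frac{1}{1890}$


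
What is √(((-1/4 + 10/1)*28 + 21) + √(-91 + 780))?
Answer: √(294 + √689) ≈ 17.896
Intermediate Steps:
√(((-1/4 + 10/1)*28 + 21) + √(-91 + 780)) = √(((-1*¼ + 10*1)*28 + 21) + √689) = √(((-¼ + 10)*28 + 21) + √689) = √(((39/4)*28 + 21) + √689) = √((273 + 21) + √689) = √(294 + √689)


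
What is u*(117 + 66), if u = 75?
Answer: 13725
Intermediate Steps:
u*(117 + 66) = 75*(117 + 66) = 75*183 = 13725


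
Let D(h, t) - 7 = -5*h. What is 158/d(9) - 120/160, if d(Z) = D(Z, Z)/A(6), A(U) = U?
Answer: -1953/76 ≈ -25.697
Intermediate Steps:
D(h, t) = 7 - 5*h
d(Z) = 7/6 - 5*Z/6 (d(Z) = (7 - 5*Z)/6 = (7 - 5*Z)*(⅙) = 7/6 - 5*Z/6)
158/d(9) - 120/160 = 158/(7/6 - ⅚*9) - 120/160 = 158/(7/6 - 15/2) - 120*1/160 = 158/(-19/3) - ¾ = 158*(-3/19) - ¾ = -474/19 - ¾ = -1953/76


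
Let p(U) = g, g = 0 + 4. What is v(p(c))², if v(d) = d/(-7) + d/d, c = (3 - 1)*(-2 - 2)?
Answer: 9/49 ≈ 0.18367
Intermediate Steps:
c = -8 (c = 2*(-4) = -8)
g = 4
p(U) = 4
v(d) = 1 - d/7 (v(d) = d*(-⅐) + 1 = -d/7 + 1 = 1 - d/7)
v(p(c))² = (1 - ⅐*4)² = (1 - 4/7)² = (3/7)² = 9/49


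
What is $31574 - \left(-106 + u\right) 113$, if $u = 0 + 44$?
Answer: $38580$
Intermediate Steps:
$u = 44$
$31574 - \left(-106 + u\right) 113 = 31574 - \left(-106 + 44\right) 113 = 31574 - \left(-62\right) 113 = 31574 - -7006 = 31574 + 7006 = 38580$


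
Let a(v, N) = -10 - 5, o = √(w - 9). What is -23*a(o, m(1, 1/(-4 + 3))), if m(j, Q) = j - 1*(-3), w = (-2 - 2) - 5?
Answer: 345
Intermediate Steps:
w = -9 (w = -4 - 5 = -9)
m(j, Q) = 3 + j (m(j, Q) = j + 3 = 3 + j)
o = 3*I*√2 (o = √(-9 - 9) = √(-18) = 3*I*√2 ≈ 4.2426*I)
a(v, N) = -15
-23*a(o, m(1, 1/(-4 + 3))) = -23*(-15) = 345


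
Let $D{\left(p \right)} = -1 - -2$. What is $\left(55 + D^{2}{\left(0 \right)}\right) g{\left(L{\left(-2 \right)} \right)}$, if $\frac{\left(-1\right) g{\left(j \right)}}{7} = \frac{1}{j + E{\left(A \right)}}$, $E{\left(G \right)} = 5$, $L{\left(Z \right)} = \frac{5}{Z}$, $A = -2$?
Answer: $- \frac{784}{5} \approx -156.8$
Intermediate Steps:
$g{\left(j \right)} = - \frac{7}{5 + j}$ ($g{\left(j \right)} = - \frac{7}{j + 5} = - \frac{7}{5 + j}$)
$D{\left(p \right)} = 1$ ($D{\left(p \right)} = -1 + 2 = 1$)
$\left(55 + D^{2}{\left(0 \right)}\right) g{\left(L{\left(-2 \right)} \right)} = \left(55 + 1^{2}\right) \left(- \frac{7}{5 + \frac{5}{-2}}\right) = \left(55 + 1\right) \left(- \frac{7}{5 + 5 \left(- \frac{1}{2}\right)}\right) = 56 \left(- \frac{7}{5 - \frac{5}{2}}\right) = 56 \left(- \frac{7}{\frac{5}{2}}\right) = 56 \left(\left(-7\right) \frac{2}{5}\right) = 56 \left(- \frac{14}{5}\right) = - \frac{784}{5}$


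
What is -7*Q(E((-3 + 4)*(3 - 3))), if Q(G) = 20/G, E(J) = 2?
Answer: -70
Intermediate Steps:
-7*Q(E((-3 + 4)*(3 - 3))) = -140/2 = -7*10 = -70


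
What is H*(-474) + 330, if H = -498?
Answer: 236382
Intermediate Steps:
H*(-474) + 330 = -498*(-474) + 330 = 236052 + 330 = 236382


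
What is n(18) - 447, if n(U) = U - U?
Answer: -447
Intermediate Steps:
n(U) = 0
n(18) - 447 = 0 - 447 = -447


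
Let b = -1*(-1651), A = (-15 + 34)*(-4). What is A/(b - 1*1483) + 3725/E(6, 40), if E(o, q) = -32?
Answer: -78529/672 ≈ -116.86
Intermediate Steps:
A = -76 (A = 19*(-4) = -76)
b = 1651
A/(b - 1*1483) + 3725/E(6, 40) = -76/(1651 - 1*1483) + 3725/(-32) = -76/(1651 - 1483) + 3725*(-1/32) = -76/168 - 3725/32 = -76*1/168 - 3725/32 = -19/42 - 3725/32 = -78529/672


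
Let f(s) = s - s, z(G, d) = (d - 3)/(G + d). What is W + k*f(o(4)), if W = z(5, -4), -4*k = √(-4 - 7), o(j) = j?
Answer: -7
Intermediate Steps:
k = -I*√11/4 (k = -√(-4 - 7)/4 = -I*√11/4 ≈ -0.82916*I)
z(G, d) = (-3 + d)/(G + d)
W = -7 (W = (-3 - 4)/(5 - 4) = -7/1 = 1*(-7) = -7)
f(s) = 0
W + k*f(o(4)) = -7 - I*√11/4*0 = -7 + 0 = -7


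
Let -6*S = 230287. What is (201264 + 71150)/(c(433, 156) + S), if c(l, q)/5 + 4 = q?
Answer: -1634484/225727 ≈ -7.2410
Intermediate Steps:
S = -230287/6 (S = -⅙*230287 = -230287/6 ≈ -38381.)
c(l, q) = -20 + 5*q
(201264 + 71150)/(c(433, 156) + S) = (201264 + 71150)/((-20 + 5*156) - 230287/6) = 272414/((-20 + 780) - 230287/6) = 272414/(760 - 230287/6) = 272414/(-225727/6) = 272414*(-6/225727) = -1634484/225727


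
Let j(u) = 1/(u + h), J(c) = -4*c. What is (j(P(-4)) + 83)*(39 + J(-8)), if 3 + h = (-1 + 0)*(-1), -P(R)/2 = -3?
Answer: 23643/4 ≈ 5910.8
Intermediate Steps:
P(R) = 6 (P(R) = -2*(-3) = 6)
h = -2 (h = -3 + (-1 + 0)*(-1) = -3 - 1*(-1) = -3 + 1 = -2)
j(u) = 1/(-2 + u) (j(u) = 1/(u - 2) = 1/(-2 + u))
(j(P(-4)) + 83)*(39 + J(-8)) = (1/(-2 + 6) + 83)*(39 - 4*(-8)) = (1/4 + 83)*(39 + 32) = (¼ + 83)*71 = (333/4)*71 = 23643/4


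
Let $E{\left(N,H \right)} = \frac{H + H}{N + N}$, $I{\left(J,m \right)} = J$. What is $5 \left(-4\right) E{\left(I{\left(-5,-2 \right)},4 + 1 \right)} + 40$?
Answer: $60$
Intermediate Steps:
$E{\left(N,H \right)} = \frac{H}{N}$ ($E{\left(N,H \right)} = \frac{2 H}{2 N} = 2 H \frac{1}{2 N} = \frac{H}{N}$)
$5 \left(-4\right) E{\left(I{\left(-5,-2 \right)},4 + 1 \right)} + 40 = 5 \left(-4\right) \frac{4 + 1}{-5} + 40 = - 20 \cdot 5 \left(- \frac{1}{5}\right) + 40 = \left(-20\right) \left(-1\right) + 40 = 20 + 40 = 60$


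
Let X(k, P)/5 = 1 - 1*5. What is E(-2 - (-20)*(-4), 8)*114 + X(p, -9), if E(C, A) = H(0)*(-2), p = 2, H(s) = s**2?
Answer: -20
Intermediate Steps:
X(k, P) = -20 (X(k, P) = 5*(1 - 1*5) = 5*(1 - 5) = 5*(-4) = -20)
E(C, A) = 0 (E(C, A) = 0**2*(-2) = 0*(-2) = 0)
E(-2 - (-20)*(-4), 8)*114 + X(p, -9) = 0*114 - 20 = 0 - 20 = -20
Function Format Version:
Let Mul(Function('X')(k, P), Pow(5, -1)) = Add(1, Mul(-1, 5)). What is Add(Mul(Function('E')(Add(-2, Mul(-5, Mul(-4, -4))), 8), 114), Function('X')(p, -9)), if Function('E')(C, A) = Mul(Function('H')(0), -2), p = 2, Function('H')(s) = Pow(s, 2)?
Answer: -20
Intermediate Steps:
Function('X')(k, P) = -20 (Function('X')(k, P) = Mul(5, Add(1, Mul(-1, 5))) = Mul(5, Add(1, -5)) = Mul(5, -4) = -20)
Function('E')(C, A) = 0 (Function('E')(C, A) = Mul(Pow(0, 2), -2) = Mul(0, -2) = 0)
Add(Mul(Function('E')(Add(-2, Mul(-5, Mul(-4, -4))), 8), 114), Function('X')(p, -9)) = Add(Mul(0, 114), -20) = Add(0, -20) = -20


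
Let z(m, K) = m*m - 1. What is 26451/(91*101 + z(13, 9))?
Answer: 26451/9359 ≈ 2.8263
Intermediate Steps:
z(m, K) = -1 + m**2 (z(m, K) = m**2 - 1 = -1 + m**2)
26451/(91*101 + z(13, 9)) = 26451/(91*101 + (-1 + 13**2)) = 26451/(9191 + (-1 + 169)) = 26451/(9191 + 168) = 26451/9359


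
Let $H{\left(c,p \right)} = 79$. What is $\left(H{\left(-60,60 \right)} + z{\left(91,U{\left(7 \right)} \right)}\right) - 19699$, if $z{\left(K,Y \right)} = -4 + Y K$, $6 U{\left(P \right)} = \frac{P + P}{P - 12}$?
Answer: $- \frac{294997}{15} \approx -19666.0$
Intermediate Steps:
$U{\left(P \right)} = \frac{P}{3 \left(-12 + P\right)}$ ($U{\left(P \right)} = \frac{\left(P + P\right) \frac{1}{P - 12}}{6} = \frac{2 P \frac{1}{-12 + P}}{6} = \frac{P}{3 \left(-12 + P\right)}$)
$z{\left(K,Y \right)} = -4 + K Y$
$\left(H{\left(-60,60 \right)} + z{\left(91,U{\left(7 \right)} \right)}\right) - 19699 = \left(79 + \left(-4 + 91 \cdot \frac{1}{3} \cdot 7 \frac{1}{-12 + 7}\right)\right) - 19699 = \left(79 + \left(-4 + 91 \cdot \frac{1}{3} \cdot 7 \frac{1}{-5}\right)\right) - 19699 = \left(79 + \left(-4 + 91 \cdot \frac{1}{3} \cdot 7 \left(- \frac{1}{5}\right)\right)\right) - 19699 = \left(79 + \left(-4 + 91 \left(- \frac{7}{15}\right)\right)\right) - 19699 = \left(79 - \frac{697}{15}\right) - 19699 = \frac{488}{15} - 19699 = - \frac{294997}{15}$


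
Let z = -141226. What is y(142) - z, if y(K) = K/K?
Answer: 141227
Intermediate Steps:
y(K) = 1
y(142) - z = 1 - 1*(-141226) = 1 + 141226 = 141227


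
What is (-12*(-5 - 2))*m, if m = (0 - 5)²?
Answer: 2100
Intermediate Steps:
m = 25 (m = (-5)² = 25)
(-12*(-5 - 2))*m = -12*(-5 - 2)*25 = -12*(-7)*25 = 84*25 = 2100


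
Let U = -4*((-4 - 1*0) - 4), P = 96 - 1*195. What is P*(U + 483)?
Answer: -50985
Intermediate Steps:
P = -99 (P = 96 - 195 = -99)
U = 32 (U = -4*((-4 + 0) - 4) = -4*(-4 - 4) = -4*(-8) = 32)
P*(U + 483) = -99*(32 + 483) = -99*515 = -50985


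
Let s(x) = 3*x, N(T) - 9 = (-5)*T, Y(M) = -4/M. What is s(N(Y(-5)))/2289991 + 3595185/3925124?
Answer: 8233000170195/8988498633884 ≈ 0.91595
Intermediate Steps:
N(T) = 9 - 5*T (N(T) = 9 + (-5)*T = 9 + (-5*1)*T = 9 - 5*T)
s(N(Y(-5)))/2289991 + 3595185/3925124 = (3*(9 - (-20)/(-5)))/2289991 + 3595185/3925124 = (3*(9 - (-20)*(-1)/5))*(1/2289991) + 3595185*(1/3925124) = (3*(9 - 5*4/5))*(1/2289991) + 3595185/3925124 = (3*(9 - 4))*(1/2289991) + 3595185/3925124 = (3*5)*(1/2289991) + 3595185/3925124 = 15*(1/2289991) + 3595185/3925124 = 15/2289991 + 3595185/3925124 = 8233000170195/8988498633884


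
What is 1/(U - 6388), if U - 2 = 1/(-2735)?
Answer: -2735/17465711 ≈ -0.00015659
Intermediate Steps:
U = 5469/2735 (U = 2 + 1/(-2735) = 2 - 1/2735 = 5469/2735 ≈ 1.9996)
1/(U - 6388) = 1/(5469/2735 - 6388) = 1/(-17465711/2735) = -2735/17465711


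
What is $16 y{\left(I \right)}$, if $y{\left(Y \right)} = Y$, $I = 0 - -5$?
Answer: $80$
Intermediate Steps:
$I = 5$ ($I = 0 + 5 = 5$)
$16 y{\left(I \right)} = 16 \cdot 5 = 80$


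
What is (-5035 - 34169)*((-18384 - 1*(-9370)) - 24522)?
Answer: 1314745344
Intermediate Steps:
(-5035 - 34169)*((-18384 - 1*(-9370)) - 24522) = -39204*((-18384 + 9370) - 24522) = -39204*(-9014 - 24522) = -39204*(-33536) = 1314745344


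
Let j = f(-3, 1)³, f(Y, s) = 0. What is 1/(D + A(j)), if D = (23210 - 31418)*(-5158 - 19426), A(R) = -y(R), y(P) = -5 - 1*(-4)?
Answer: 1/201785473 ≈ 4.9558e-9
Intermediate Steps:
y(P) = -1 (y(P) = -5 + 4 = -1)
j = 0 (j = 0³ = 0)
A(R) = 1 (A(R) = -1*(-1) = 1)
D = 201785472 (D = -8208*(-24584) = 201785472)
1/(D + A(j)) = 1/(201785472 + 1) = 1/201785473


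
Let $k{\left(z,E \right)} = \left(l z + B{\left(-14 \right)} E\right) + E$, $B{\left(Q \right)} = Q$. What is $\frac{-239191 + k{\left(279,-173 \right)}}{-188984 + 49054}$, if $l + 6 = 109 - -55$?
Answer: $\frac{19286}{13993} \approx 1.3783$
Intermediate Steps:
$l = 158$ ($l = -6 + \left(109 - -55\right) = -6 + \left(109 + 55\right) = -6 + 164 = 158$)
$k{\left(z,E \right)} = - 13 E + 158 z$ ($k{\left(z,E \right)} = \left(158 z - 14 E\right) + E = \left(- 14 E + 158 z\right) + E = - 13 E + 158 z$)
$\frac{-239191 + k{\left(279,-173 \right)}}{-188984 + 49054} = \frac{-239191 + \left(\left(-13\right) \left(-173\right) + 158 \cdot 279\right)}{-188984 + 49054} = \frac{-239191 + \left(2249 + 44082\right)}{-139930} = \left(-239191 + 46331\right) \left(- \frac{1}{139930}\right) = \left(-192860\right) \left(- \frac{1}{139930}\right) = \frac{19286}{13993}$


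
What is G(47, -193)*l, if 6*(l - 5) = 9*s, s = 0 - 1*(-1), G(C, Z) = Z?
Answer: -2509/2 ≈ -1254.5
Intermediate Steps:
s = 1 (s = 0 + 1 = 1)
l = 13/2 (l = 5 + (9*1)/6 = 5 + (1/6)*9 = 5 + 3/2 = 13/2 ≈ 6.5000)
G(47, -193)*l = -193*13/2 = -2509/2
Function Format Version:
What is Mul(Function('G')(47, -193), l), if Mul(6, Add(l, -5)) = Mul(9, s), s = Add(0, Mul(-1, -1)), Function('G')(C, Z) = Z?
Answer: Rational(-2509, 2) ≈ -1254.5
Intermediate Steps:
s = 1 (s = Add(0, 1) = 1)
l = Rational(13, 2) (l = Add(5, Mul(Rational(1, 6), Mul(9, 1))) = Add(5, Mul(Rational(1, 6), 9)) = Add(5, Rational(3, 2)) = Rational(13, 2) ≈ 6.5000)
Mul(Function('G')(47, -193), l) = Mul(-193, Rational(13, 2)) = Rational(-2509, 2)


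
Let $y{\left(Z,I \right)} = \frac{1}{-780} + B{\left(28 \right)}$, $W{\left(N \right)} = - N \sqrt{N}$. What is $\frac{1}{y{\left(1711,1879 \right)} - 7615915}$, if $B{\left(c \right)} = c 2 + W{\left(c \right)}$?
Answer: $- \frac{4633488616380}{35287995973039943641} + \frac{34070400 \sqrt{7}}{35287995973039943641} \approx -1.313 \cdot 10^{-7}$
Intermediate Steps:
$W{\left(N \right)} = - N^{\frac{3}{2}}$
$B{\left(c \right)} = - c^{\frac{3}{2}} + 2 c$ ($B{\left(c \right)} = c 2 - c^{\frac{3}{2}} = 2 c - c^{\frac{3}{2}} = - c^{\frac{3}{2}} + 2 c$)
$y{\left(Z,I \right)} = \frac{43679}{780} - 56 \sqrt{7}$ ($y{\left(Z,I \right)} = \frac{1}{-780} + \left(- 28^{\frac{3}{2}} + 2 \cdot 28\right) = - \frac{1}{780} + \left(- 56 \sqrt{7} + 56\right) = - \frac{1}{780} + \left(56 - 56 \sqrt{7}\right) = \frac{43679}{780} - 56 \sqrt{7}$)
$\frac{1}{y{\left(1711,1879 \right)} - 7615915} = \frac{1}{\left(\frac{43679}{780} - 56 \sqrt{7}\right) - 7615915} = \frac{1}{- \frac{5940370021}{780} - 56 \sqrt{7}}$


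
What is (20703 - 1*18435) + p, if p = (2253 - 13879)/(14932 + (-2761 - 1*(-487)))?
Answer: 14348359/6329 ≈ 2267.1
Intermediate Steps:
p = -5813/6329 (p = -11626/(14932 + (-2761 + 487)) = -11626/(14932 - 2274) = -11626/12658 = -11626*1/12658 = -5813/6329 ≈ -0.91847)
(20703 - 1*18435) + p = (20703 - 1*18435) - 5813/6329 = (20703 - 18435) - 5813/6329 = 2268 - 5813/6329 = 14348359/6329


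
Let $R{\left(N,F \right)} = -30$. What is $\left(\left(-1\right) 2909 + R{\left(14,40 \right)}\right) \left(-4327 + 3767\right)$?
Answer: $1645840$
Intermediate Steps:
$\left(\left(-1\right) 2909 + R{\left(14,40 \right)}\right) \left(-4327 + 3767\right) = \left(\left(-1\right) 2909 - 30\right) \left(-4327 + 3767\right) = \left(-2909 - 30\right) \left(-560\right) = \left(-2939\right) \left(-560\right) = 1645840$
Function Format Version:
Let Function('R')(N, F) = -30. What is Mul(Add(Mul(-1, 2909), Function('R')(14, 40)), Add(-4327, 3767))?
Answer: 1645840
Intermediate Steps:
Mul(Add(Mul(-1, 2909), Function('R')(14, 40)), Add(-4327, 3767)) = Mul(Add(Mul(-1, 2909), -30), Add(-4327, 3767)) = Mul(Add(-2909, -30), -560) = Mul(-2939, -560) = 1645840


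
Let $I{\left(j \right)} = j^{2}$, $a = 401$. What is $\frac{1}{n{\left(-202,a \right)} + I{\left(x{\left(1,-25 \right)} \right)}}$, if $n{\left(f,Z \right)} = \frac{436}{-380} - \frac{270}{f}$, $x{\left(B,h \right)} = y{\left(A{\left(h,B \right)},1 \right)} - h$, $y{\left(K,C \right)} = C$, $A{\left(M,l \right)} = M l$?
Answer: $\frac{9595}{6488036} \approx 0.0014789$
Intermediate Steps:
$x{\left(B,h \right)} = 1 - h$
$n{\left(f,Z \right)} = - \frac{109}{95} - \frac{270}{f}$ ($n{\left(f,Z \right)} = 436 \left(- \frac{1}{380}\right) - \frac{270}{f} = - \frac{109}{95} - \frac{270}{f}$)
$\frac{1}{n{\left(-202,a \right)} + I{\left(x{\left(1,-25 \right)} \right)}} = \frac{1}{\left(- \frac{109}{95} - \frac{270}{-202}\right) + \left(1 - -25\right)^{2}} = \frac{1}{\left(- \frac{109}{95} - - \frac{135}{101}\right) + \left(1 + 25\right)^{2}} = \frac{1}{\left(- \frac{109}{95} + \frac{135}{101}\right) + 26^{2}} = \frac{1}{\frac{1816}{9595} + 676} = \frac{1}{\frac{6488036}{9595}} = \frac{9595}{6488036}$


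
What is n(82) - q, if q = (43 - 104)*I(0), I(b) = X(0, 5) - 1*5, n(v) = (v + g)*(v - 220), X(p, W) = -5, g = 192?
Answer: -38422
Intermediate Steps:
n(v) = (-220 + v)*(192 + v) (n(v) = (v + 192)*(v - 220) = (192 + v)*(-220 + v) = (-220 + v)*(192 + v))
I(b) = -10 (I(b) = -5 - 1*5 = -5 - 5 = -10)
q = 610 (q = (43 - 104)*(-10) = -61*(-10) = 610)
n(82) - q = (-42240 + 82**2 - 28*82) - 1*610 = (-42240 + 6724 - 2296) - 610 = -37812 - 610 = -38422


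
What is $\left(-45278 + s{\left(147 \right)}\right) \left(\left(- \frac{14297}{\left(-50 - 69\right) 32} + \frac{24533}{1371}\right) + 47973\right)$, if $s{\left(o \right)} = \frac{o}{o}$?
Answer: $- \frac{667353486335815}{307104} \approx -2.1731 \cdot 10^{9}$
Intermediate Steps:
$s{\left(o \right)} = 1$
$\left(-45278 + s{\left(147 \right)}\right) \left(\left(- \frac{14297}{\left(-50 - 69\right) 32} + \frac{24533}{1371}\right) + 47973\right) = \left(-45278 + 1\right) \left(\left(- \frac{14297}{\left(-50 - 69\right) 32} + \frac{24533}{1371}\right) + 47973\right) = - 45277 \left(\left(- \frac{14297}{\left(-119\right) 32} + 24533 \cdot \frac{1}{1371}\right) + 47973\right) = - 45277 \left(\left(- \frac{14297}{-3808} + \frac{24533}{1371}\right) + 47973\right) = - 45277 \left(\left(\left(-14297\right) \left(- \frac{1}{3808}\right) + \frac{24533}{1371}\right) + 47973\right) = - 45277 \left(\left(\frac{841}{224} + \frac{24533}{1371}\right) + 47973\right) = - 45277 \left(\frac{6648403}{307104} + 47973\right) = \left(-45277\right) \frac{14739348595}{307104} = - \frac{667353486335815}{307104}$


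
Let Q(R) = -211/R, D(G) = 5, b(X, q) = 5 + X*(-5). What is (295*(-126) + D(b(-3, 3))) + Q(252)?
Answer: -9365791/252 ≈ -37166.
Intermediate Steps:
b(X, q) = 5 - 5*X
(295*(-126) + D(b(-3, 3))) + Q(252) = (295*(-126) + 5) - 211/252 = (-37170 + 5) - 211*1/252 = -37165 - 211/252 = -9365791/252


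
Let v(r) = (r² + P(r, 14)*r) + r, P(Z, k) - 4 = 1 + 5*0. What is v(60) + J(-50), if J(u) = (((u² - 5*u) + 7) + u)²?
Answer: 7331809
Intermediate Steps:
J(u) = (7 + u² - 4*u)² (J(u) = ((7 + u² - 5*u) + u)² = (7 + u² - 4*u)²)
P(Z, k) = 5 (P(Z, k) = 4 + (1 + 5*0) = 4 + (1 + 0) = 4 + 1 = 5)
v(r) = r² + 6*r (v(r) = (r² + 5*r) + r = r² + 6*r)
v(60) + J(-50) = 60*(6 + 60) + (7 + (-50)² - 4*(-50))² = 60*66 + (7 + 2500 + 200)² = 3960 + 2707² = 3960 + 7327849 = 7331809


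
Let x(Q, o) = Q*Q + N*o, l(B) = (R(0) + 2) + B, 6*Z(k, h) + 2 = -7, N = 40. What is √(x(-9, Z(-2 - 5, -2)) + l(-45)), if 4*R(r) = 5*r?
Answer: I*√22 ≈ 4.6904*I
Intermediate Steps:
R(r) = 5*r/4 (R(r) = (5*r)/4 = 5*r/4)
Z(k, h) = -3/2 (Z(k, h) = -⅓ + (⅙)*(-7) = -⅓ - 7/6 = -3/2)
l(B) = 2 + B (l(B) = ((5/4)*0 + 2) + B = (0 + 2) + B = 2 + B)
x(Q, o) = Q² + 40*o (x(Q, o) = Q*Q + 40*o = Q² + 40*o)
√(x(-9, Z(-2 - 5, -2)) + l(-45)) = √(((-9)² + 40*(-3/2)) + (2 - 45)) = √((81 - 60) - 43) = √(21 - 43) = √(-22) = I*√22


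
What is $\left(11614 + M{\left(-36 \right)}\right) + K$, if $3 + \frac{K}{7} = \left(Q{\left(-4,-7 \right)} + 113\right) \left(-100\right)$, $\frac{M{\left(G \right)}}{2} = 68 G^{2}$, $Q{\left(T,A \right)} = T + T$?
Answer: $114349$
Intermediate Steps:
$Q{\left(T,A \right)} = 2 T$
$M{\left(G \right)} = 136 G^{2}$ ($M{\left(G \right)} = 2 \cdot 68 G^{2} = 136 G^{2}$)
$K = -73521$ ($K = -21 + 7 \left(2 \left(-4\right) + 113\right) \left(-100\right) = -21 + 7 \left(-8 + 113\right) \left(-100\right) = -21 + 7 \cdot 105 \left(-100\right) = -21 + 7 \left(-10500\right) = -21 - 73500 = -73521$)
$\left(11614 + M{\left(-36 \right)}\right) + K = \left(11614 + 136 \left(-36\right)^{2}\right) - 73521 = \left(11614 + 136 \cdot 1296\right) - 73521 = \left(11614 + 176256\right) - 73521 = 187870 - 73521 = 114349$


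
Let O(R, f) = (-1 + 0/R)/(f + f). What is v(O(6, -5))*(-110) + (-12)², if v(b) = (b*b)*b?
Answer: 14389/100 ≈ 143.89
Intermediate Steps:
O(R, f) = -1/(2*f) (O(R, f) = (-1 + 0)/((2*f)) = -1/(2*f))
v(b) = b³ (v(b) = b²*b = b³)
v(O(6, -5))*(-110) + (-12)² = (-½/(-5))³*(-110) + (-12)² = (-½*(-⅕))³*(-110) + 144 = (⅒)³*(-110) + 144 = (1/1000)*(-110) + 144 = -11/100 + 144 = 14389/100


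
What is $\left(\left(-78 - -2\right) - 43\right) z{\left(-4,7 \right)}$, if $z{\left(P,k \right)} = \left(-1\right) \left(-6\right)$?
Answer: $-714$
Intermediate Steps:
$z{\left(P,k \right)} = 6$
$\left(\left(-78 - -2\right) - 43\right) z{\left(-4,7 \right)} = \left(\left(-78 - -2\right) - 43\right) 6 = \left(\left(-78 + 2\right) - 43\right) 6 = \left(-76 - 43\right) 6 = \left(-119\right) 6 = -714$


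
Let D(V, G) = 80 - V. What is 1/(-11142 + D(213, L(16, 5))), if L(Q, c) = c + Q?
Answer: -1/11275 ≈ -8.8692e-5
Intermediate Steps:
L(Q, c) = Q + c
1/(-11142 + D(213, L(16, 5))) = 1/(-11142 + (80 - 1*213)) = 1/(-11142 + (80 - 213)) = 1/(-11142 - 133) = 1/(-11275) = -1/11275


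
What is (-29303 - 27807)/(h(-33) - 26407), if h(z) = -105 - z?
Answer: 57110/26479 ≈ 2.1568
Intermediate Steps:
(-29303 - 27807)/(h(-33) - 26407) = (-29303 - 27807)/((-105 - 1*(-33)) - 26407) = -57110/((-105 + 33) - 26407) = -57110/(-72 - 26407) = -57110/(-26479) = -57110*(-1/26479) = 57110/26479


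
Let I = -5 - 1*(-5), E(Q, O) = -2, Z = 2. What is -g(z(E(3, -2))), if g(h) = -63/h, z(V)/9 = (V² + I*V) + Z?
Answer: 7/6 ≈ 1.1667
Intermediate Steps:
I = 0 (I = -5 + 5 = 0)
z(V) = 18 + 9*V² (z(V) = 9*((V² + 0*V) + 2) = 9*((V² + 0) + 2) = 9*(V² + 2) = 9*(2 + V²) = 18 + 9*V²)
-g(z(E(3, -2))) = -(-63)/(18 + 9*(-2)²) = -(-63)/(18 + 9*4) = -(-63)/(18 + 36) = -(-63)/54 = -1*(-7/6) = 7/6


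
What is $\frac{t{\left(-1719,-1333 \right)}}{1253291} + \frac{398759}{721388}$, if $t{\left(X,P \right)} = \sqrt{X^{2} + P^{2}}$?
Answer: $\frac{398759}{721388} + \frac{5 \sqrt{189274}}{1253291} \approx 0.5545$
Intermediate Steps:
$t{\left(X,P \right)} = \sqrt{P^{2} + X^{2}}$
$\frac{t{\left(-1719,-1333 \right)}}{1253291} + \frac{398759}{721388} = \frac{\sqrt{\left(-1333\right)^{2} + \left(-1719\right)^{2}}}{1253291} + \frac{398759}{721388} = \sqrt{1776889 + 2954961} \cdot \frac{1}{1253291} + 398759 \cdot \frac{1}{721388} = \sqrt{4731850} \cdot \frac{1}{1253291} + \frac{398759}{721388} = 5 \sqrt{189274} \cdot \frac{1}{1253291} + \frac{398759}{721388} = \frac{5 \sqrt{189274}}{1253291} + \frac{398759}{721388} = \frac{398759}{721388} + \frac{5 \sqrt{189274}}{1253291}$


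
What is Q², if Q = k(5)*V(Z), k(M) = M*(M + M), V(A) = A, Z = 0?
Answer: 0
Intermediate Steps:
k(M) = 2*M² (k(M) = M*(2*M) = 2*M²)
Q = 0 (Q = (2*5²)*0 = (2*25)*0 = 50*0 = 0)
Q² = 0² = 0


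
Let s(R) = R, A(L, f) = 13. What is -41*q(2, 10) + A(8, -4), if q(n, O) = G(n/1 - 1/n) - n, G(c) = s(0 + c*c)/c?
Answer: 67/2 ≈ 33.500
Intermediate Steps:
G(c) = c (G(c) = (0 + c*c)/c = (0 + c²)/c = c²/c = c)
q(n, O) = -1/n (q(n, O) = (n/1 - 1/n) - n = (n*1 - 1/n) - n = (n - 1/n) - n = -1/n)
-41*q(2, 10) + A(8, -4) = -(-41)/2 + 13 = -41*(-½) + 13 = 41/2 + 13 = 67/2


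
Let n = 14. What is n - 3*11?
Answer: -19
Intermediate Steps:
n - 3*11 = 14 - 3*11 = 14 - 33 = -19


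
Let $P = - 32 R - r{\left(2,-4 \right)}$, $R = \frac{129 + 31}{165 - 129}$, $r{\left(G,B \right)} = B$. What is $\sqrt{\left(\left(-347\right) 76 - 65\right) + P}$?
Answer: $\frac{i \sqrt{239177}}{3} \approx 163.02 i$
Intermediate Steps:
$R = \frac{40}{9}$ ($R = \frac{160}{36} = 160 \cdot \frac{1}{36} = \frac{40}{9} \approx 4.4444$)
$P = - \frac{1244}{9}$ ($P = \left(-32\right) \frac{40}{9} - -4 = - \frac{1280}{9} + 4 = - \frac{1244}{9} \approx -138.22$)
$\sqrt{\left(\left(-347\right) 76 - 65\right) + P} = \sqrt{\left(\left(-347\right) 76 - 65\right) - \frac{1244}{9}} = \sqrt{\left(-26372 - 65\right) - \frac{1244}{9}} = \sqrt{-26437 - \frac{1244}{9}} = \sqrt{- \frac{239177}{9}} = \frac{i \sqrt{239177}}{3}$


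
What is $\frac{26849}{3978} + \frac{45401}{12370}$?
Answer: $\frac{128181827}{12301965} \approx 10.42$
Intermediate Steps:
$\frac{26849}{3978} + \frac{45401}{12370} = \frac{128181827}{12301965}$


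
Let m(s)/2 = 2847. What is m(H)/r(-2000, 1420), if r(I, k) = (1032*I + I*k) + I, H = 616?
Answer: -2847/2453000 ≈ -0.0011606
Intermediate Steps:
r(I, k) = 1033*I + I*k
m(s) = 5694 (m(s) = 2*2847 = 5694)
m(H)/r(-2000, 1420) = 5694/((-2000*(1033 + 1420))) = 5694/((-2000*2453)) = 5694/(-4906000) = 5694*(-1/4906000) = -2847/2453000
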